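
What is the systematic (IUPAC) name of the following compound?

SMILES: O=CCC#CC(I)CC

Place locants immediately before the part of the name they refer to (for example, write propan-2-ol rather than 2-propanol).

5-iodohept-3-ynal

The longest chain bearing the –CHO group and the multiple bond is 7 carbons long (heptane).
The highest-priority functional group is an aldehyde (terminal –CHO), so the name ends in -al.
The chain contains a C≡C triple bond, so the unsaturation ending is -yne.
Choose the numbering such that the aldehyde carbon is C-1 by definition.
This places the triple bond between C-3 and C-4; an iodo group at C-5.
Assembling the pieces gives 5-iodohept-3-ynal.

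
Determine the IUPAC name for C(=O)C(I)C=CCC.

2-iodohex-3-enal

Counting along the main chain through the –CHO group and the multiple bond gives 6 carbons: the parent is hexane.
The highest-priority functional group is an aldehyde (terminal –CHO), so the name ends in -al.
A C=C double bond in the chain gives the infix -ene-.
The numbering direction is chosen so that the aldehyde carbon is C-1 by definition.
That gives the double bond between C-3 and C-4; an iodo group at C-2.
Assembling the pieces gives 2-iodohex-3-enal.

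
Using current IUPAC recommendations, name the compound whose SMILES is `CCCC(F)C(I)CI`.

3-fluoro-1,2-diiodohexane

The longest continuous carbon chain has 6 atoms, so the parent hydride is hexane.
Choose the numbering such that the substituent locant set {1,2,3} is lower than {4,5,6} at the first point of difference.
That gives a fluoro group at C-3; iodo groups at C-1 and C-2.
Substituent prefixes are cited in alphabetical order (multiplying prefixes like di-/tri- are ignored for ordering).
Putting it together: 3-fluoro-1,2-diiodohexane.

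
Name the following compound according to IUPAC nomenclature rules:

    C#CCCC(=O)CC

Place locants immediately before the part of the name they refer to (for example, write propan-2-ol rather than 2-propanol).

Counting along the main chain through the carbonyl and the multiple bond gives 7 carbons: the parent is heptane.
The highest-priority functional group is a ketone (C=O on an internal carbon), so the name ends in -one.
A C≡C triple bond in the chain gives the infix -yne-.
Choose the numbering such that numbering from this end puts the carbonyl group at C-3 rather than C-5.
That gives the carbonyl at C-3; the triple bond between C-6 and C-7.
Putting it together: hept-6-yn-3-one.

hept-6-yn-3-one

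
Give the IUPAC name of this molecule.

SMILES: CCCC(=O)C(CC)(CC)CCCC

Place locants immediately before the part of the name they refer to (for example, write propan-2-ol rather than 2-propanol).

The longest carbon chain that includes the carbonyl has 9 carbons, so the parent hydride is nonane.
A ketone (C=O on an internal carbon) is the principal characteristic group, giving the suffix -one.
Choose the numbering such that numbering from this end puts the carbonyl group at C-4 rather than C-6.
That gives the carbonyl at C-4; two ethyl groups at C-5.
The name is 5,5-diethylnonan-4-one.

5,5-diethylnonan-4-one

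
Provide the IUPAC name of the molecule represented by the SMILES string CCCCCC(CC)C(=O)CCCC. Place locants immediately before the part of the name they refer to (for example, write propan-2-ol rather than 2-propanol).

6-ethylundecan-5-one

The longest carbon chain that includes the carbonyl has 11 carbons, so the parent hydride is undecane.
The highest-priority functional group is a ketone (C=O on an internal carbon), so the name ends in -one.
Number the chain so that numbering from this end puts the carbonyl group at C-5 rather than C-7.
This places the carbonyl at C-5; an ethyl group at C-6.
The name is 6-ethylundecan-5-one.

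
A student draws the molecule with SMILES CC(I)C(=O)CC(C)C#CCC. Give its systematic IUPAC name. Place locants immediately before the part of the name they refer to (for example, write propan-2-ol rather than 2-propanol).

2-iodo-5-methylnon-6-yn-3-one

The longest carbon chain that includes the carbonyl and the multiple bond has 9 carbons, so the parent hydride is nonane.
A ketone (C=O on an internal carbon) is the principal characteristic group, giving the suffix -one.
The chain contains a C≡C triple bond, so the unsaturation ending is -yne.
The numbering direction is chosen so that numbering from this end puts the carbonyl group at C-3 rather than C-7.
This places the carbonyl at C-3; the triple bond between C-6 and C-7; an iodo group at C-2; a methyl group at C-5.
The substituents are ordered alphabetically, ignoring any di-/tri- multipliers.
The name is 2-iodo-5-methylnon-6-yn-3-one.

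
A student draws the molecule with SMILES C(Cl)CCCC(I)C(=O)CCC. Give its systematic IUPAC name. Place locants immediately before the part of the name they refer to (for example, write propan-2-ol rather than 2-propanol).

The longest carbon chain that includes the carbonyl has 9 carbons, so the parent hydride is nonane.
The highest-priority functional group is a ketone (C=O on an internal carbon), so the name ends in -one.
Number the chain so that numbering from this end puts the carbonyl group at C-4 rather than C-6.
With this numbering: the carbonyl at C-4; a chloro group at C-9; an iodo group at C-5.
The substituents are ordered alphabetically, ignoring any di-/tri- multipliers.
Putting it together: 9-chloro-5-iodononan-4-one.

9-chloro-5-iodononan-4-one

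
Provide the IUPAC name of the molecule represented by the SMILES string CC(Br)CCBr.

The parent chain contains 4 carbons (butane).
The numbering direction is chosen so that the substituent locant set {1,3} is lower than {2,4} at the first point of difference.
This places bromo groups at C-1 and C-3.
The name is 1,3-dibromobutane.

1,3-dibromobutane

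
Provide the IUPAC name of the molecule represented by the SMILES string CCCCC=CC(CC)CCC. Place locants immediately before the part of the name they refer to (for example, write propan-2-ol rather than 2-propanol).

4-ethyldec-5-ene

Counting along the main chain through the multiple bond gives 10 carbons: the parent is decane.
There is one C=C double bond, indicated by the ending -ene.
Number the chain so that the substituent locant set {4} is lower than {7} at the first point of difference.
That gives the double bond between C-5 and C-6; an ethyl group at C-4.
Assembling the pieces gives 4-ethyldec-5-ene.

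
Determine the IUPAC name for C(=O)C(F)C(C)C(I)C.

The longest carbon chain that includes the –CHO group has 5 carbons, so the parent hydride is pentane.
The principal characteristic group is an aldehyde (terminal –CHO), named with the suffix -al.
Choose the numbering such that the aldehyde carbon is C-1 by definition.
That gives a fluoro group at C-2; an iodo group at C-4; a methyl group at C-3.
Prefixes are listed alphabetically: fluoro, iodo, methyl.
The name is 2-fluoro-4-iodo-3-methylpentanal.

2-fluoro-4-iodo-3-methylpentanal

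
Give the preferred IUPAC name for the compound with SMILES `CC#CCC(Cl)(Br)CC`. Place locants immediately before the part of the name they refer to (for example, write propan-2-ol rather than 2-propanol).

The longest carbon chain that includes the multiple bond has 7 carbons, so the parent hydride is heptane.
A C≡C triple bond in the chain gives the infix -yne-.
Number the chain so that numbering from this end puts the triple bond at C-2 rather than C-5.
That gives the triple bond between C-2 and C-3; a bromo group at C-5; a chloro group at C-5.
Substituent prefixes are cited in alphabetical order (multiplying prefixes like di-/tri- are ignored for ordering).
Putting it together: 5-bromo-5-chlorohept-2-yne.

5-bromo-5-chlorohept-2-yne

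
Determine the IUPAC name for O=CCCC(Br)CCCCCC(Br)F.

4,10-dibromo-10-fluorodecanal

Counting along the main chain through the –CHO group gives 10 carbons: the parent is decane.
The principal characteristic group is an aldehyde (terminal –CHO), named with the suffix -al.
The numbering direction is chosen so that the aldehyde carbon is C-1 by definition.
That gives bromo groups at C-4 and C-10; a fluoro group at C-10.
Substituent prefixes are cited in alphabetical order (multiplying prefixes like di-/tri- are ignored for ordering).
Putting it together: 4,10-dibromo-10-fluorodecanal.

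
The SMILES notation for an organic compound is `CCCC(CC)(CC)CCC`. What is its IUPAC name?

The longest continuous carbon chain has 7 atoms, so the parent hydride is heptane.
Both numbering directions give the same locant set; either may be used.
This places two ethyl groups at C-4.
Putting it together: 4,4-diethylheptane.

4,4-diethylheptane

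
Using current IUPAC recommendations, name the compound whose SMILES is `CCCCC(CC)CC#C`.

4-ethyloct-1-yne

The longest carbon chain that includes the multiple bond has 8 carbons, so the parent hydride is octane.
There is one C≡C triple bond, indicated by the ending -yne.
Choose the numbering such that numbering from this end puts the triple bond at C-1 rather than C-7.
With this numbering: the triple bond between C-1 and C-2; an ethyl group at C-4.
Putting it together: 4-ethyloct-1-yne.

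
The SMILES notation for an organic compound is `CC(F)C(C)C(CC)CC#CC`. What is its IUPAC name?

5-ethyl-7-fluoro-6-methyloct-2-yne

The longest carbon chain that includes the multiple bond has 8 carbons, so the parent hydride is octane.
The chain contains a C≡C triple bond, so the unsaturation ending is -yne.
Choose the numbering such that numbering from this end puts the triple bond at C-2 rather than C-6.
This places the triple bond between C-2 and C-3; an ethyl group at C-5; a fluoro group at C-7; a methyl group at C-6.
Prefixes are listed alphabetically: ethyl, fluoro, methyl.
The name is 5-ethyl-7-fluoro-6-methyloct-2-yne.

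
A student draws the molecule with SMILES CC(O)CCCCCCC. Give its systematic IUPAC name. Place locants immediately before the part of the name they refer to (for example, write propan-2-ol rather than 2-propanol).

Counting along the main chain through the –OH group gives 9 carbons: the parent is nonane.
The highest-priority functional group is an alcohol (–OH), so the name ends in -ol.
Choose the numbering such that numbering from this end puts the hydroxyl group at C-2 rather than C-8.
That gives the hydroxyl at C-2.
Assembling the pieces gives nonan-2-ol.

nonan-2-ol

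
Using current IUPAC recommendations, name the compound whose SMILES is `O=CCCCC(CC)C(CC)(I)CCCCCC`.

Counting along the main chain through the –CHO group gives 12 carbons: the parent is dodecane.
The principal characteristic group is an aldehyde (terminal –CHO), named with the suffix -al.
Choose the numbering such that the aldehyde carbon is C-1 by definition.
That gives ethyl groups at C-5 and C-6; an iodo group at C-6.
Substituent prefixes are cited in alphabetical order (multiplying prefixes like di-/tri- are ignored for ordering).
Assembling the pieces gives 5,6-diethyl-6-iodododecanal.

5,6-diethyl-6-iodododecanal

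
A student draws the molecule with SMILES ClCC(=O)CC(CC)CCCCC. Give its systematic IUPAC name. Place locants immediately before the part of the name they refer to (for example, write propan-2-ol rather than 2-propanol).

The longest carbon chain that includes the carbonyl has 9 carbons, so the parent hydride is nonane.
A ketone (C=O on an internal carbon) is the principal characteristic group, giving the suffix -one.
The numbering direction is chosen so that numbering from this end puts the carbonyl group at C-2 rather than C-8.
With this numbering: the carbonyl at C-2; a chloro group at C-1; an ethyl group at C-4.
The substituents are ordered alphabetically, ignoring any di-/tri- multipliers.
Assembling the pieces gives 1-chloro-4-ethylnonan-2-one.

1-chloro-4-ethylnonan-2-one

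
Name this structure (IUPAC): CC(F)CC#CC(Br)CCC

6-bromo-2-fluoronon-4-yne

The longest carbon chain that includes the multiple bond has 9 carbons, so the parent hydride is nonane.
The chain contains a C≡C triple bond, so the unsaturation ending is -yne.
Number the chain so that numbering from this end puts the triple bond at C-4 rather than C-5.
That gives the triple bond between C-4 and C-5; a bromo group at C-6; a fluoro group at C-2.
Substituent prefixes are cited in alphabetical order (multiplying prefixes like di-/tri- are ignored for ordering).
Assembling the pieces gives 6-bromo-2-fluoronon-4-yne.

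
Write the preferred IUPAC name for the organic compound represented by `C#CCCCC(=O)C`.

hept-6-yn-2-one

Counting along the main chain through the carbonyl and the multiple bond gives 7 carbons: the parent is heptane.
A ketone (C=O on an internal carbon) is the principal characteristic group, giving the suffix -one.
A C≡C triple bond in the chain gives the infix -yne-.
Number the chain so that numbering from this end puts the carbonyl group at C-2 rather than C-6.
With this numbering: the carbonyl at C-2; the triple bond between C-6 and C-7.
Assembling the pieces gives hept-6-yn-2-one.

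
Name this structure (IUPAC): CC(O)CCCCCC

The longest chain bearing the –OH group is 8 carbons long (octane).
An alcohol (–OH) is the principal characteristic group, giving the suffix -ol.
Choose the numbering such that numbering from this end puts the hydroxyl group at C-2 rather than C-7.
With this numbering: the hydroxyl at C-2.
The name is octan-2-ol.

octan-2-ol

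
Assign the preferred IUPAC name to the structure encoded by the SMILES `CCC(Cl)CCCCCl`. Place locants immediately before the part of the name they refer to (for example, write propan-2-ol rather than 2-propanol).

The longest carbon chain is 7 atoms: the parent is heptane.
Number the chain so that the substituent locant set {1,5} is lower than {3,7} at the first point of difference.
That gives chloro groups at C-1 and C-5.
The name is 1,5-dichloroheptane.

1,5-dichloroheptane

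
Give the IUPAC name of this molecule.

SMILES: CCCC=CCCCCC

dec-4-ene

Counting along the main chain through the multiple bond gives 10 carbons: the parent is decane.
The chain contains a C=C double bond, so the unsaturation ending is -ene.
Number the chain so that numbering from this end puts the double bond at C-4 rather than C-6.
This places the double bond between C-4 and C-5.
The name is dec-4-ene.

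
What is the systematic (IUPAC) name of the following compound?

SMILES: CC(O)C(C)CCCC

3-methylheptan-2-ol

Counting along the main chain through the –OH group gives 7 carbons: the parent is heptane.
The principal characteristic group is an alcohol (–OH), named with the suffix -ol.
Choose the numbering such that numbering from this end puts the hydroxyl group at C-2 rather than C-6.
That gives the hydroxyl at C-2; a methyl group at C-3.
The name is 3-methylheptan-2-ol.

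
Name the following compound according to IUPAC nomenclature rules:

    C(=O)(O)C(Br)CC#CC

2-bromohex-4-ynoic acid

The longest carbon chain that includes the –COOH group and the multiple bond has 6 carbons, so the parent hydride is hexane.
A carboxylic acid (terminal –COOH) is the principal characteristic group, giving the suffix -oic acid.
There is one C≡C triple bond, indicated by the ending -yne.
Choose the numbering such that the carboxylic acid carbon is C-1 by definition.
This places the triple bond between C-4 and C-5; a bromo group at C-2.
Assembling the pieces gives 2-bromohex-4-ynoic acid.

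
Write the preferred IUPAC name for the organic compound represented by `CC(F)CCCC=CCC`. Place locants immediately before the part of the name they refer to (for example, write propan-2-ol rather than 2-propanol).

The longest carbon chain that includes the multiple bond has 9 carbons, so the parent hydride is nonane.
A C=C double bond in the chain gives the infix -ene-.
The numbering direction is chosen so that numbering from this end puts the double bond at C-3 rather than C-6.
That gives the double bond between C-3 and C-4; a fluoro group at C-8.
The name is 8-fluoronon-3-ene.

8-fluoronon-3-ene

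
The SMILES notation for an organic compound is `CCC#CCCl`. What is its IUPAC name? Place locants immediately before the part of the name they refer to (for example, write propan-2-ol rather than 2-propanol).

Counting along the main chain through the multiple bond gives 5 carbons: the parent is pentane.
A C≡C triple bond in the chain gives the infix -yne-.
The numbering direction is chosen so that numbering from this end puts the triple bond at C-2 rather than C-3.
With this numbering: the triple bond between C-2 and C-3; a chloro group at C-1.
Assembling the pieces gives 1-chloropent-2-yne.

1-chloropent-2-yne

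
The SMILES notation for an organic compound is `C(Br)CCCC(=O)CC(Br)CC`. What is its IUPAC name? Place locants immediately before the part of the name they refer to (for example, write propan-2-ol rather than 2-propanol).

1,7-dibromononan-5-one

The longest chain bearing the carbonyl is 9 carbons long (nonane).
The principal characteristic group is a ketone (C=O on an internal carbon), named with the suffix -one.
Number the chain so that the substituent locant set {1,7} is lower than {3,9} at the first point of difference.
With this numbering: the carbonyl at C-5; bromo groups at C-1 and C-7.
Assembling the pieces gives 1,7-dibromononan-5-one.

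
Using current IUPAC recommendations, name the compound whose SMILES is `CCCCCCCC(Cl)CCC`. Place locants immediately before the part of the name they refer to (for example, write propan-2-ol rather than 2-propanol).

4-chloroundecane

The longest continuous carbon chain has 11 atoms, so the parent hydride is undecane.
Number the chain so that the substituent locant set {4} is lower than {8} at the first point of difference.
With this numbering: a chloro group at C-4.
Putting it together: 4-chloroundecane.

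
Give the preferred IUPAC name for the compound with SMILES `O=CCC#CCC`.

The longest carbon chain that includes the –CHO group and the multiple bond has 6 carbons, so the parent hydride is hexane.
An aldehyde (terminal –CHO) is the principal characteristic group, giving the suffix -al.
The chain contains a C≡C triple bond, so the unsaturation ending is -yne.
Number the chain so that the aldehyde carbon is C-1 by definition.
This places the triple bond between C-3 and C-4.
Putting it together: hex-3-ynal.

hex-3-ynal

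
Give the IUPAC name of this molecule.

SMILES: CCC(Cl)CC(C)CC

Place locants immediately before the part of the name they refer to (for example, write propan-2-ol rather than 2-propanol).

3-chloro-5-methylheptane

The parent chain contains 7 carbons (heptane).
The numbering direction is chosen so that the locant sets are identical either way, so the alphabetically earlier chloro substituent takes the lower locant (3 rather than 5).
That gives a chloro group at C-3; a methyl group at C-5.
Substituent prefixes are cited in alphabetical order (multiplying prefixes like di-/tri- are ignored for ordering).
Putting it together: 3-chloro-5-methylheptane.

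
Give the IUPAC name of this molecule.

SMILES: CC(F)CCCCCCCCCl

The longest carbon chain is 10 atoms: the parent is decane.
Choose the numbering such that the substituent locant set {1,9} is lower than {2,10} at the first point of difference.
That gives a chloro group at C-1; a fluoro group at C-9.
The substituents are ordered alphabetically, ignoring any di-/tri- multipliers.
The name is 1-chloro-9-fluorodecane.

1-chloro-9-fluorodecane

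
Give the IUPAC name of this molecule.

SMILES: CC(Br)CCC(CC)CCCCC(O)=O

The longest carbon chain that includes the –COOH group has 10 carbons, so the parent hydride is decane.
A carboxylic acid (terminal –COOH) is the principal characteristic group, giving the suffix -oic acid.
Choose the numbering such that the carboxylic acid carbon is C-1 by definition.
This places a bromo group at C-9; an ethyl group at C-6.
The substituents are ordered alphabetically, ignoring any di-/tri- multipliers.
The name is 9-bromo-6-ethyldecanoic acid.

9-bromo-6-ethyldecanoic acid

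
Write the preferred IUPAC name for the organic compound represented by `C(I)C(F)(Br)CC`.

2-bromo-2-fluoro-1-iodobutane

The parent chain contains 4 carbons (butane).
The numbering direction is chosen so that the substituent locant set {1,2,2} is lower than {3,3,4} at the first point of difference.
That gives a bromo group at C-2; a fluoro group at C-2; an iodo group at C-1.
Substituent prefixes are cited in alphabetical order (multiplying prefixes like di-/tri- are ignored for ordering).
Assembling the pieces gives 2-bromo-2-fluoro-1-iodobutane.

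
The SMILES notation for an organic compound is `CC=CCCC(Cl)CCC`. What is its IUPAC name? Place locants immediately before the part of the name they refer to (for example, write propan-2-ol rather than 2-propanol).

Counting along the main chain through the multiple bond gives 9 carbons: the parent is nonane.
The chain contains a C=C double bond, so the unsaturation ending is -ene.
Number the chain so that numbering from this end puts the double bond at C-2 rather than C-7.
With this numbering: the double bond between C-2 and C-3; a chloro group at C-6.
The name is 6-chloronon-2-ene.

6-chloronon-2-ene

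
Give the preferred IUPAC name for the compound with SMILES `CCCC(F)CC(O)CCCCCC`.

The longest chain bearing the –OH group is 12 carbons long (dodecane).
The principal characteristic group is an alcohol (–OH), named with the suffix -ol.
The numbering direction is chosen so that numbering from this end puts the hydroxyl group at C-6 rather than C-7.
This places the hydroxyl at C-6; a fluoro group at C-4.
Assembling the pieces gives 4-fluorododecan-6-ol.

4-fluorododecan-6-ol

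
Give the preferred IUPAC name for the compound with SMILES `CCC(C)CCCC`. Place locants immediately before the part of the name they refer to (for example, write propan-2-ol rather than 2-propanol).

The parent chain contains 7 carbons (heptane).
Choose the numbering such that the substituent locant set {3} is lower than {5} at the first point of difference.
With this numbering: a methyl group at C-3.
Assembling the pieces gives 3-methylheptane.

3-methylheptane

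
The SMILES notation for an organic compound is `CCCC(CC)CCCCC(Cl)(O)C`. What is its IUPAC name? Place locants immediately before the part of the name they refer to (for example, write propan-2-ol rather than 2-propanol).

2-chloro-7-ethyldecan-2-ol

Counting along the main chain through the –OH group gives 10 carbons: the parent is decane.
The principal characteristic group is an alcohol (–OH), named with the suffix -ol.
Choose the numbering such that numbering from this end puts the hydroxyl group at C-2 rather than C-9.
With this numbering: the hydroxyl at C-2; a chloro group at C-2; an ethyl group at C-7.
Substituent prefixes are cited in alphabetical order (multiplying prefixes like di-/tri- are ignored for ordering).
The name is 2-chloro-7-ethyldecan-2-ol.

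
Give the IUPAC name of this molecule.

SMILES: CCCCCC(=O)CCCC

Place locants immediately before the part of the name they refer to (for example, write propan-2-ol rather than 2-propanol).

decan-5-one

The longest carbon chain that includes the carbonyl has 10 carbons, so the parent hydride is decane.
The principal characteristic group is a ketone (C=O on an internal carbon), named with the suffix -one.
Number the chain so that numbering from this end puts the carbonyl group at C-5 rather than C-6.
That gives the carbonyl at C-5.
Assembling the pieces gives decan-5-one.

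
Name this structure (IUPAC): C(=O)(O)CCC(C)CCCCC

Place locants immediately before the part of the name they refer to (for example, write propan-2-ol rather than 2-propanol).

The longest chain bearing the –COOH group is 9 carbons long (nonane).
The principal characteristic group is a carboxylic acid (terminal –COOH), named with the suffix -oic acid.
Number the chain so that the carboxylic acid carbon is C-1 by definition.
With this numbering: a methyl group at C-4.
Assembling the pieces gives 4-methylnonanoic acid.

4-methylnonanoic acid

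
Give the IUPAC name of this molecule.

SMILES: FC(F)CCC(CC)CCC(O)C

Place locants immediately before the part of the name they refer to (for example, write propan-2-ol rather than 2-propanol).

Counting along the main chain through the –OH group gives 8 carbons: the parent is octane.
The highest-priority functional group is an alcohol (–OH), so the name ends in -ol.
Choose the numbering such that numbering from this end puts the hydroxyl group at C-2 rather than C-7.
With this numbering: the hydroxyl at C-2; an ethyl group at C-5; two fluoro groups at C-8.
Prefixes are listed alphabetically: ethyl, fluoro.
The name is 5-ethyl-8,8-difluorooctan-2-ol.

5-ethyl-8,8-difluorooctan-2-ol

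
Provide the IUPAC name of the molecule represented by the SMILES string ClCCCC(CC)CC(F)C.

The longest continuous carbon chain has 7 atoms, so the parent hydride is heptane.
The numbering direction is chosen so that the substituent locant set {1,4,6} is lower than {2,4,7} at the first point of difference.
With this numbering: a chloro group at C-1; an ethyl group at C-4; a fluoro group at C-6.
The substituents are ordered alphabetically, ignoring any di-/tri- multipliers.
Assembling the pieces gives 1-chloro-4-ethyl-6-fluoroheptane.

1-chloro-4-ethyl-6-fluoroheptane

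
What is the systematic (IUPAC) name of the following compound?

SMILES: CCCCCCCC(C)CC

The longest carbon chain is 10 atoms: the parent is decane.
The numbering direction is chosen so that the substituent locant set {3} is lower than {8} at the first point of difference.
This places a methyl group at C-3.
The name is 3-methyldecane.

3-methyldecane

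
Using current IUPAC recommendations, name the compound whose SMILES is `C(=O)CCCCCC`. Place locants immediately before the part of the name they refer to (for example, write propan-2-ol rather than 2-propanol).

The longest chain bearing the –CHO group is 7 carbons long (heptane).
The principal characteristic group is an aldehyde (terminal –CHO), named with the suffix -al.
Number the chain so that the aldehyde carbon is C-1 by definition.
The name is heptanal.

heptanal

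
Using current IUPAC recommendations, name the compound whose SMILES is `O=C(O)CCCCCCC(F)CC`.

The longest chain bearing the –COOH group is 10 carbons long (decane).
A carboxylic acid (terminal –COOH) is the principal characteristic group, giving the suffix -oic acid.
Choose the numbering such that the carboxylic acid carbon is C-1 by definition.
With this numbering: a fluoro group at C-8.
Assembling the pieces gives 8-fluorodecanoic acid.

8-fluorodecanoic acid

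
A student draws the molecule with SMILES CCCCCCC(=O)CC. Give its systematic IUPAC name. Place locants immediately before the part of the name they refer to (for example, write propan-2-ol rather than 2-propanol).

nonan-3-one

The longest carbon chain that includes the carbonyl has 9 carbons, so the parent hydride is nonane.
A ketone (C=O on an internal carbon) is the principal characteristic group, giving the suffix -one.
Number the chain so that numbering from this end puts the carbonyl group at C-3 rather than C-7.
With this numbering: the carbonyl at C-3.
Putting it together: nonan-3-one.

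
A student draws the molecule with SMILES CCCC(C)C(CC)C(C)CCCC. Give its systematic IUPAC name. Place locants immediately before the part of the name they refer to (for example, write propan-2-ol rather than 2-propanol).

5-ethyl-4,6-dimethyldecane

The longest continuous carbon chain has 10 atoms, so the parent hydride is decane.
Number the chain so that the substituent locant set {4,5,6} is lower than {5,6,7} at the first point of difference.
That gives an ethyl group at C-5; methyl groups at C-4 and C-6.
Substituent prefixes are cited in alphabetical order (multiplying prefixes like di-/tri- are ignored for ordering).
The name is 5-ethyl-4,6-dimethyldecane.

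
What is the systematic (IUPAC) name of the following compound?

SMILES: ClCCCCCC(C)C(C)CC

The longest carbon chain is 9 atoms: the parent is nonane.
Number the chain so that the substituent locant set {1,6,7} is lower than {3,4,9} at the first point of difference.
With this numbering: a chloro group at C-1; methyl groups at C-6 and C-7.
The substituents are ordered alphabetically, ignoring any di-/tri- multipliers.
Assembling the pieces gives 1-chloro-6,7-dimethylnonane.

1-chloro-6,7-dimethylnonane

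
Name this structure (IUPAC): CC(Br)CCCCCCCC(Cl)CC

2-bromo-10-chlorododecane

The longest continuous carbon chain has 12 atoms, so the parent hydride is dodecane.
Choose the numbering such that the substituent locant set {2,10} is lower than {3,11} at the first point of difference.
With this numbering: a bromo group at C-2; a chloro group at C-10.
The substituents are ordered alphabetically, ignoring any di-/tri- multipliers.
Putting it together: 2-bromo-10-chlorododecane.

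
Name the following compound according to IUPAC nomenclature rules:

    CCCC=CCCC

oct-4-ene

The longest chain bearing the multiple bond is 8 carbons long (octane).
The chain contains a C=C double bond, so the unsaturation ending is -ene.
Numbering from either end gives identical locants here.
This places the double bond between C-4 and C-5.
The name is oct-4-ene.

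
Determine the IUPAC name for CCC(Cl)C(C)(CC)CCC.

3-chloro-4-ethyl-4-methylheptane

The parent chain contains 7 carbons (heptane).
Choose the numbering such that the substituent locant set {3,4,4} is lower than {4,4,5} at the first point of difference.
With this numbering: a chloro group at C-3; an ethyl group at C-4; a methyl group at C-4.
The substituents are ordered alphabetically, ignoring any di-/tri- multipliers.
The name is 3-chloro-4-ethyl-4-methylheptane.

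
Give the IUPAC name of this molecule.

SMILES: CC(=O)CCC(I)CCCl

The longest carbon chain that includes the carbonyl has 7 carbons, so the parent hydride is heptane.
The principal characteristic group is a ketone (C=O on an internal carbon), named with the suffix -one.
Number the chain so that numbering from this end puts the carbonyl group at C-2 rather than C-6.
That gives the carbonyl at C-2; a chloro group at C-7; an iodo group at C-5.
The substituents are ordered alphabetically, ignoring any di-/tri- multipliers.
The name is 7-chloro-5-iodoheptan-2-one.

7-chloro-5-iodoheptan-2-one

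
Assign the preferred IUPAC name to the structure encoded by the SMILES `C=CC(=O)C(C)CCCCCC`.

4-methyldec-1-en-3-one

The longest chain bearing the carbonyl and the multiple bond is 10 carbons long (decane).
A ketone (C=O on an internal carbon) is the principal characteristic group, giving the suffix -one.
A C=C double bond in the chain gives the infix -ene-.
Choose the numbering such that numbering from this end puts the carbonyl group at C-3 rather than C-8.
With this numbering: the carbonyl at C-3; the double bond between C-1 and C-2; a methyl group at C-4.
Putting it together: 4-methyldec-1-en-3-one.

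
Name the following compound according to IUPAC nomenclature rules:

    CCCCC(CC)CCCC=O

The longest carbon chain that includes the –CHO group has 9 carbons, so the parent hydride is nonane.
The highest-priority functional group is an aldehyde (terminal –CHO), so the name ends in -al.
The numbering direction is chosen so that the aldehyde carbon is C-1 by definition.
With this numbering: an ethyl group at C-5.
Putting it together: 5-ethylnonanal.

5-ethylnonanal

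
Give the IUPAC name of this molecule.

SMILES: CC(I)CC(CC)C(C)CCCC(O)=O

6-ethyl-8-iodo-5-methylnonanoic acid

Counting along the main chain through the –COOH group gives 9 carbons: the parent is nonane.
The highest-priority functional group is a carboxylic acid (terminal –COOH), so the name ends in -oic acid.
Number the chain so that the carboxylic acid carbon is C-1 by definition.
That gives an ethyl group at C-6; an iodo group at C-8; a methyl group at C-5.
Substituent prefixes are cited in alphabetical order (multiplying prefixes like di-/tri- are ignored for ordering).
The name is 6-ethyl-8-iodo-5-methylnonanoic acid.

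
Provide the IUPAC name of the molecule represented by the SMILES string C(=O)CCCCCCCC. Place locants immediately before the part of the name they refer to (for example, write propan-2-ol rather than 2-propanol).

The longest chain bearing the –CHO group is 9 carbons long (nonane).
An aldehyde (terminal –CHO) is the principal characteristic group, giving the suffix -al.
Choose the numbering such that the aldehyde carbon is C-1 by definition.
Putting it together: nonanal.

nonanal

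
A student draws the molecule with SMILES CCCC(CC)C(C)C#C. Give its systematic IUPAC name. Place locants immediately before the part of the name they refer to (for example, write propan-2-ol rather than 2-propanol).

The longest carbon chain that includes the multiple bond has 7 carbons, so the parent hydride is heptane.
There is one C≡C triple bond, indicated by the ending -yne.
Number the chain so that numbering from this end puts the triple bond at C-1 rather than C-6.
This places the triple bond between C-1 and C-2; an ethyl group at C-4; a methyl group at C-3.
The substituents are ordered alphabetically, ignoring any di-/tri- multipliers.
The name is 4-ethyl-3-methylhept-1-yne.

4-ethyl-3-methylhept-1-yne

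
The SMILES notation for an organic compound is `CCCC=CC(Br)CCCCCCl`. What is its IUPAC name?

6-bromo-11-chloroundec-4-ene

Counting along the main chain through the multiple bond gives 11 carbons: the parent is undecane.
The chain contains a C=C double bond, so the unsaturation ending is -ene.
Choose the numbering such that numbering from this end puts the double bond at C-4 rather than C-7.
That gives the double bond between C-4 and C-5; a bromo group at C-6; a chloro group at C-11.
The substituents are ordered alphabetically, ignoring any di-/tri- multipliers.
Assembling the pieces gives 6-bromo-11-chloroundec-4-ene.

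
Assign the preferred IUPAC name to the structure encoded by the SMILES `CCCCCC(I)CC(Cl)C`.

2-chloro-4-iodononane

The parent chain contains 9 carbons (nonane).
Choose the numbering such that the substituent locant set {2,4} is lower than {6,8} at the first point of difference.
With this numbering: a chloro group at C-2; an iodo group at C-4.
Substituent prefixes are cited in alphabetical order (multiplying prefixes like di-/tri- are ignored for ordering).
Putting it together: 2-chloro-4-iodononane.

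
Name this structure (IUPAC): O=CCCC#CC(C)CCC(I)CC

The longest chain bearing the –CHO group and the multiple bond is 11 carbons long (undecane).
The highest-priority functional group is an aldehyde (terminal –CHO), so the name ends in -al.
There is one C≡C triple bond, indicated by the ending -yne.
Number the chain so that the aldehyde carbon is C-1 by definition.
With this numbering: the triple bond between C-4 and C-5; an iodo group at C-9; a methyl group at C-6.
Substituent prefixes are cited in alphabetical order (multiplying prefixes like di-/tri- are ignored for ordering).
Assembling the pieces gives 9-iodo-6-methylundec-4-ynal.

9-iodo-6-methylundec-4-ynal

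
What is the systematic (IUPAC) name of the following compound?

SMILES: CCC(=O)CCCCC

The longest carbon chain that includes the carbonyl has 8 carbons, so the parent hydride is octane.
A ketone (C=O on an internal carbon) is the principal characteristic group, giving the suffix -one.
The numbering direction is chosen so that numbering from this end puts the carbonyl group at C-3 rather than C-6.
This places the carbonyl at C-3.
The name is octan-3-one.

octan-3-one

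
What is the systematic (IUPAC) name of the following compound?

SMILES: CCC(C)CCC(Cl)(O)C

The longest chain bearing the –OH group is 7 carbons long (heptane).
An alcohol (–OH) is the principal characteristic group, giving the suffix -ol.
The numbering direction is chosen so that numbering from this end puts the hydroxyl group at C-2 rather than C-6.
With this numbering: the hydroxyl at C-2; a chloro group at C-2; a methyl group at C-5.
The substituents are ordered alphabetically, ignoring any di-/tri- multipliers.
The name is 2-chloro-5-methylheptan-2-ol.

2-chloro-5-methylheptan-2-ol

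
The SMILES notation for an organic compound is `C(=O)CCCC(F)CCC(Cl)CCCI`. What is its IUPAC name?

The longest carbon chain that includes the –CHO group has 11 carbons, so the parent hydride is undecane.
The principal characteristic group is an aldehyde (terminal –CHO), named with the suffix -al.
The numbering direction is chosen so that the aldehyde carbon is C-1 by definition.
That gives a chloro group at C-8; a fluoro group at C-5; an iodo group at C-11.
Prefixes are listed alphabetically: chloro, fluoro, iodo.
Putting it together: 8-chloro-5-fluoro-11-iodoundecanal.

8-chloro-5-fluoro-11-iodoundecanal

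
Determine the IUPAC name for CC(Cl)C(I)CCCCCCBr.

1-bromo-8-chloro-7-iodononane

The longest continuous carbon chain has 9 atoms, so the parent hydride is nonane.
The numbering direction is chosen so that the substituent locant set {1,7,8} is lower than {2,3,9} at the first point of difference.
That gives a bromo group at C-1; a chloro group at C-8; an iodo group at C-7.
Prefixes are listed alphabetically: bromo, chloro, iodo.
Assembling the pieces gives 1-bromo-8-chloro-7-iodononane.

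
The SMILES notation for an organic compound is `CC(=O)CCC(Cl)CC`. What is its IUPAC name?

5-chloroheptan-2-one

The longest carbon chain that includes the carbonyl has 7 carbons, so the parent hydride is heptane.
A ketone (C=O on an internal carbon) is the principal characteristic group, giving the suffix -one.
The numbering direction is chosen so that numbering from this end puts the carbonyl group at C-2 rather than C-6.
That gives the carbonyl at C-2; a chloro group at C-5.
Putting it together: 5-chloroheptan-2-one.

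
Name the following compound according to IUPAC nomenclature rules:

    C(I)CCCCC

The parent chain contains 6 carbons (hexane).
The numbering direction is chosen so that the substituent locant set {1} is lower than {6} at the first point of difference.
This places an iodo group at C-1.
Putting it together: 1-iodohexane.

1-iodohexane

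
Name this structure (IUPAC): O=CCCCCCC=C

The longest carbon chain that includes the –CHO group and the multiple bond has 8 carbons, so the parent hydride is octane.
The highest-priority functional group is an aldehyde (terminal –CHO), so the name ends in -al.
There is one C=C double bond, indicated by the ending -ene.
The numbering direction is chosen so that the aldehyde carbon is C-1 by definition.
This places the double bond between C-7 and C-8.
Putting it together: oct-7-enal.

oct-7-enal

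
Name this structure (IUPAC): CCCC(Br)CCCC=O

The longest chain bearing the –CHO group is 8 carbons long (octane).
The highest-priority functional group is an aldehyde (terminal –CHO), so the name ends in -al.
The numbering direction is chosen so that the aldehyde carbon is C-1 by definition.
That gives a bromo group at C-5.
Assembling the pieces gives 5-bromooctanal.

5-bromooctanal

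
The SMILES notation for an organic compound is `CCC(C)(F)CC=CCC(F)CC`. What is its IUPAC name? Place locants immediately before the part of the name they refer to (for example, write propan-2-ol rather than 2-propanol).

The longest chain bearing the multiple bond is 10 carbons long (decane).
There is one C=C double bond, indicated by the ending -ene.
The numbering direction is chosen so that the substituent locant set {3,3,8} is lower than {3,8,8} at the first point of difference.
This places the double bond between C-5 and C-6; fluoro groups at C-3 and C-8; a methyl group at C-3.
Prefixes are listed alphabetically: fluoro, methyl.
The name is 3,8-difluoro-3-methyldec-5-ene.

3,8-difluoro-3-methyldec-5-ene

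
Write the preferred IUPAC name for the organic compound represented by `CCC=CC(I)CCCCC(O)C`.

The longest chain bearing the –OH group and the multiple bond is 11 carbons long (undecane).
The principal characteristic group is an alcohol (–OH), named with the suffix -ol.
There is one C=C double bond, indicated by the ending -ene.
Choose the numbering such that numbering from this end puts the hydroxyl group at C-2 rather than C-10.
That gives the hydroxyl at C-2; the double bond between C-8 and C-9; an iodo group at C-7.
Assembling the pieces gives 7-iodoundec-8-en-2-ol.

7-iodoundec-8-en-2-ol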